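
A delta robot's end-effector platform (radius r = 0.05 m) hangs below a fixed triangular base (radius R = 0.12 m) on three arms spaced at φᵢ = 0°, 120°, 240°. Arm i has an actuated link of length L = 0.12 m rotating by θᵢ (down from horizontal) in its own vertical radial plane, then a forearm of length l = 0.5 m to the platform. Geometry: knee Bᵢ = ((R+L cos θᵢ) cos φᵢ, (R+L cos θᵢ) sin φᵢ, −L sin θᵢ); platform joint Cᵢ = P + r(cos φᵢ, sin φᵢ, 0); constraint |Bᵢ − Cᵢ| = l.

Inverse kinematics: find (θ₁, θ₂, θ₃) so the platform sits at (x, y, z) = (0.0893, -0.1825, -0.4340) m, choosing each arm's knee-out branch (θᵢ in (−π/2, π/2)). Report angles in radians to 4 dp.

φ1=0.0° → target in arm frame (0.0893, -0.1825)
  A=-0.0193, B=-0.4340, C=(l²−L²−A²−y'²−z²)/(2L)=0.0565
  θ1 = atan2(B,A) + arccos(C/0.4344) = -0.1749
φ2=120.0° → target in arm frame (-0.2027, 0.0139)
  A=0.2727, B=-0.4340, C=(l²−L²−A²−y'²−z²)/(2L)=-0.1138
  √(A²+B²)=0.5126;  θ2 = -1.0098+1.7947 ≈ 0.7849
arm 3 (φ=240.0°): x'=0.1134, y'=0.1686
  e−x'=-0.0434;  (l²−L²−(e−x')²−y'²−z²)/2L = 0.0706
  γ=atan2(-0.4340,-0.0434)=-1.6705;  ψ=arccos(0.1618)=1.4083;  θ3=γ+ψ≈-0.2622

θ₁ = -0.1749, θ₂ = 0.7849, θ₃ = -0.2622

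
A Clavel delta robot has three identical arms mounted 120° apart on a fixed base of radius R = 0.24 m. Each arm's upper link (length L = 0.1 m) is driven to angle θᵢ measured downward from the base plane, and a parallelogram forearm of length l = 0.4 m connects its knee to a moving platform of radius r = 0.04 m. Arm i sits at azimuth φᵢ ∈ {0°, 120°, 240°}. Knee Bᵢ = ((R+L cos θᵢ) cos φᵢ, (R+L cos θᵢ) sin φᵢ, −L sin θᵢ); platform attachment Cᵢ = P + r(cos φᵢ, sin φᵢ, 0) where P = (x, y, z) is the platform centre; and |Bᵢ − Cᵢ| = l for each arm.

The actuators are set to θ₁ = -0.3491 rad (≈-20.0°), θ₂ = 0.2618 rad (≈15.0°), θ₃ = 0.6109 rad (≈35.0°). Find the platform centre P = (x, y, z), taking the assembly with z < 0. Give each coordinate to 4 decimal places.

arm 1 at φ=0.0°: (R−r)+L cos θ1 = 0.2940;  centre 1 = (0.2940, 0.0000, 0.0342)
φ2=120.0°: virtual centre (-0.1483, 0.2569, -0.0259), radius l
arm 3 at φ=240.0°: (R−r)+L cos θ3 = 0.2819;  centre 3 = (-0.1410, -0.2441, -0.0574)
|centre ₂|²−|centre ₁|² = 0.0010;  |centre ₃|²−|centre ₁|² = -0.0048
linear system: -0.8845x+0.5137y = 0.0010−-0.1202z; -0.8698x+-0.4883y = -0.0048−-0.1831z
Cramer: x(z) = 0.0022-0.1738z;  y(z) = 0.0059-0.0654z
quadratic in z: (1.0345)z²+(0.0322)z+(-0.0737)=0, √Δ=0.5531 → z ∈ {-0.2829, 0.2518}; z = -0.2829 (taking z<0)
x = 0.0514, y = 0.0244

(0.0514, 0.0244, -0.2829)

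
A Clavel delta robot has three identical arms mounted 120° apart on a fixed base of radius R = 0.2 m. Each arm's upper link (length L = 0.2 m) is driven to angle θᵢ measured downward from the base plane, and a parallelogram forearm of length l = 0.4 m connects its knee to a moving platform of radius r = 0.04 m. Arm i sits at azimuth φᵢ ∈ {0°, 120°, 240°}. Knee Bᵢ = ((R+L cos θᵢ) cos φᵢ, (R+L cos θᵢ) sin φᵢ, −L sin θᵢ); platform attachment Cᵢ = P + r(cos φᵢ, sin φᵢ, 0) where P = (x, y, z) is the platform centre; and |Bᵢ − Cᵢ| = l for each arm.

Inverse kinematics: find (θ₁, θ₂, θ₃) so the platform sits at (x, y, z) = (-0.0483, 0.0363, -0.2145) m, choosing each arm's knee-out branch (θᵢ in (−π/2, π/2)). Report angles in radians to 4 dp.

φ1=0.0° → target in arm frame (-0.0483, 0.0363)
  A cos θ + B sin θ = C:  0.2083·cos θ + -0.2145·sin θ = 0.0732
  √(A²+B²)=0.2990;  θ1 = -0.8001+1.3234 ≈ 0.5234
rotate P by −φ2: (0.0556, 0.0237, -0.2145)
  A=0.1044, B=-0.2145, C=(l²−L²−A²−y'²−z²)/(2L)=0.1563
  γ=atan2(-0.2145,0.1044)=-1.1178;  ψ=arccos(0.6552)=0.8563;  θ2=γ+ψ≈-0.2615
arm 3 (φ=240.0°): x'=-0.0073, y'=-0.0600
  A cos θ + B sin θ = C:  0.1673·cos θ + -0.2145·sin θ = 0.1060
  θ3 = atan2(B,A) + arccos(C/0.2720) = 0.2620

θ₁ = 0.5234, θ₂ = -0.2615, θ₃ = 0.2620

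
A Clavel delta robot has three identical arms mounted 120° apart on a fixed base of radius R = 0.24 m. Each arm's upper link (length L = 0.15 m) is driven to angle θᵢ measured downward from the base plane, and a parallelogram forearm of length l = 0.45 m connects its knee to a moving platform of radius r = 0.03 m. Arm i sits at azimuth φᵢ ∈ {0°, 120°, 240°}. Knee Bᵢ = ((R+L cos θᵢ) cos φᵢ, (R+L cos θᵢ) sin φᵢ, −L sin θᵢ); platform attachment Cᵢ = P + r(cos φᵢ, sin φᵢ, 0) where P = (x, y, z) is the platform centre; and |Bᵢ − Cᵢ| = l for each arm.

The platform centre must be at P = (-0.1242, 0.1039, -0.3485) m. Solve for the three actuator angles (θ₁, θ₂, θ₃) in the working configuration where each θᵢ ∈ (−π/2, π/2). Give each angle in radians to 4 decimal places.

θ₁ = 1.2216, θ₂ = -0.3492, θ₃ = 0.7855

φ1=0.0° → target in arm frame (-0.1242, 0.1039)
  A cos θ + B sin θ = C:  0.3342·cos θ + -0.3485·sin θ = -0.2131
  θ1 = atan2(B,A) + arccos(C/0.4828) = 1.2216
rotate P by −φ2: (0.1521, 0.0556, -0.3485)
  A cos θ + B sin θ = C:  0.0579·cos θ + -0.3485·sin θ = 0.1737
  √(A²+B²)=0.3533;  θ2 = -1.4061+1.0569 ≈ -0.3492
φ3=240.0° → target in arm frame (-0.0279, -0.1595)
  A cos θ + B sin θ = C:  0.2379·cos θ + -0.3485·sin θ = -0.0783
  √(A²+B²)=0.4219;  θ3 = -0.9719+1.7574 ≈ 0.7855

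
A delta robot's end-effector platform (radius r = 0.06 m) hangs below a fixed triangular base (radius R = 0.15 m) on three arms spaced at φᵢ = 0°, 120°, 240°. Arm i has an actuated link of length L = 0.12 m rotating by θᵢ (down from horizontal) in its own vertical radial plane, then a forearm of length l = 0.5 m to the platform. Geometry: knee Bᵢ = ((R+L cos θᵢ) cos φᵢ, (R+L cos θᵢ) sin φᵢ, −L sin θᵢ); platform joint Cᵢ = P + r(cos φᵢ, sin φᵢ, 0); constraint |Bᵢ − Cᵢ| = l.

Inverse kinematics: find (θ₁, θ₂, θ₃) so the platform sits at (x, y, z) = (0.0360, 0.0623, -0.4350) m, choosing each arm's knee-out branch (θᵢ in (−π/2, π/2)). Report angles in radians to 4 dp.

arm 1 (φ=0.0°): x'=0.0360, y'=0.0623
  A=0.0540, B=-0.4350, C=(l²−L²−A²−y'²−z²)/(2L)=0.1649
  γ=atan2(-0.4350,0.0540)=-1.4473;  ψ=arccos(0.3762)=1.1851;  θ1=γ+ψ≈-0.2622
arm 2 (φ=120.0°): x'=0.0360, y'=-0.0623
  A=0.0540, B=-0.4350, C=(l²−L²−A²−y'²−z²)/(2L)=0.1649
  θ2 = atan2(B,A) + arccos(C/0.4383) = -0.2620
arm 3 (φ=240.0°): x'=-0.0720, y'=0.0000
  A=0.1620, B=-0.4350, C=(l²−L²−A²−y'²−z²)/(2L)=0.0839
  √(A²+B²)=0.4642;  θ3 = -1.2144+1.3890 ≈ 0.1746

θ₁ = -0.2622, θ₂ = -0.2620, θ₃ = 0.1746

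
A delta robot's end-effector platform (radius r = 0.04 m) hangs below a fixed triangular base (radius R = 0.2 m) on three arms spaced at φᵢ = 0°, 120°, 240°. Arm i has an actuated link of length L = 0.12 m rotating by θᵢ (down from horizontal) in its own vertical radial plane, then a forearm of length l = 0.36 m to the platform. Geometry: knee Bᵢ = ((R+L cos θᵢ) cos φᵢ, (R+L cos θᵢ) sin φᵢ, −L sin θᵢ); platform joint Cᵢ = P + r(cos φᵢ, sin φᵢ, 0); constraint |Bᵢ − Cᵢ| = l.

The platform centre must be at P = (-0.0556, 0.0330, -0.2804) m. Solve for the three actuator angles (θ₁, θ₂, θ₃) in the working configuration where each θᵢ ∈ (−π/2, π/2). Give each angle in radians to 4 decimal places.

rotate P by −φ1: (-0.0556, 0.0330, -0.2804)
  e−x'=0.2156;  (l²−L²−(e−x')²−y'²−z²)/2L = -0.0458
  θ1 = atan2(B,A) + arccos(C/0.3537) = 0.7854
φ2=120.0° → target in arm frame (0.0564, 0.0317)
  A cos θ + B sin θ = C:  0.1036·cos θ + -0.2804·sin θ = 0.1035
  θ2 = atan2(B,A) + arccos(C/0.2989) = 0.0005
arm 3 (φ=240.0°): x'=-0.0008, y'=-0.0647
  e−x'=0.1608;  (l²−L²−(e−x')²−y'²−z²)/2L = 0.0273
  θ3 = atan2(B,A) + arccos(C/0.3232) = 0.4361

θ₁ = 0.7854, θ₂ = 0.0005, θ₃ = 0.4361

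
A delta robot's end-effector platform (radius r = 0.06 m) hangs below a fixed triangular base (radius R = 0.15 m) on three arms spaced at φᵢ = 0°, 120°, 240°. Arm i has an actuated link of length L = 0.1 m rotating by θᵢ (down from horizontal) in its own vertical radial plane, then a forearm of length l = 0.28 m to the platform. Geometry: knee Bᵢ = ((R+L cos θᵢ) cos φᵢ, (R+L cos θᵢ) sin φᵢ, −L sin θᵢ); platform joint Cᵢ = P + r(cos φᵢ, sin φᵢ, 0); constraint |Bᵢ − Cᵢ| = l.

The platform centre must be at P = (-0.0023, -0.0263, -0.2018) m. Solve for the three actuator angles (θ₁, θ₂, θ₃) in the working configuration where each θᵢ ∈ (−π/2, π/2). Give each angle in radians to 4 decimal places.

rotate P by −φ1: (-0.0023, -0.0263, -0.2018)
  e−x'=0.0923;  (l²−L²−(e−x')²−y'²−z²)/2L = 0.0923
  γ=atan2(-0.2018,0.0923)=-1.1418;  ψ=arccos(0.4161)=1.1417;  θ1=γ+ψ≈-0.0001
φ2=120.0° → target in arm frame (-0.0216, 0.0151)
  A cos θ + B sin θ = C:  0.1116·cos θ + -0.2018·sin θ = 0.0749
  √(A²+B²)=0.2306;  θ2 = -1.0655+1.2399 ≈ 0.1743
rotate P by −φ3: (0.0239, 0.0112, -0.2018)
  e−x'=0.0661;  (l²−L²−(e−x')²−y'²−z²)/2L = 0.1159
  √(A²+B²)=0.2123;  θ3 = -1.2544+0.9932 ≈ -0.2611

θ₁ = -0.0001, θ₂ = 0.1743, θ₃ = -0.2611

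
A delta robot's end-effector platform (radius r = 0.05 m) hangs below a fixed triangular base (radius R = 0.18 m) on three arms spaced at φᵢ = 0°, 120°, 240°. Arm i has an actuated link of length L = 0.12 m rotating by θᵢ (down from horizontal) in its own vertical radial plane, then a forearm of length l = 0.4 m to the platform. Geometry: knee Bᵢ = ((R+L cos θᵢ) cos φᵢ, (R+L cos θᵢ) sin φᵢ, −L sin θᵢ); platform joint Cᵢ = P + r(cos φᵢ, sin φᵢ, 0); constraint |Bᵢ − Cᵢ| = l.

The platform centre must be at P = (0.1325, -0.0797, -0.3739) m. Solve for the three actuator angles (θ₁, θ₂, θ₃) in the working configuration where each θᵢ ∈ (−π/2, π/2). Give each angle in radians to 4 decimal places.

rotate P by −φ1: (0.1325, -0.0797, -0.3739)
  A=-0.0025, B=-0.3739, C=(l²−L²−A²−y'²−z²)/(2L)=-0.0023
  √(A²+B²)=0.3739;  θ1 = -1.5775+1.5770 ≈ -0.0005
rotate P by −φ2: (-0.1353, -0.0749, -0.3739)
  e−x'=0.2653;  (l²−L²−(e−x')²−y'²−z²)/2L = -0.2924
  θ2 = atan2(B,A) + arccos(C/0.4584) = 1.3088
rotate P by −φ3: (0.0028, 0.1546, -0.3739)
  A cos θ + B sin θ = C:  0.1272·cos θ + -0.3739·sin θ = -0.1429
  √(A²+B²)=0.3950;  θ3 = -1.2428+1.9409 ≈ 0.6981

θ₁ = -0.0005, θ₂ = 1.3088, θ₃ = 0.6981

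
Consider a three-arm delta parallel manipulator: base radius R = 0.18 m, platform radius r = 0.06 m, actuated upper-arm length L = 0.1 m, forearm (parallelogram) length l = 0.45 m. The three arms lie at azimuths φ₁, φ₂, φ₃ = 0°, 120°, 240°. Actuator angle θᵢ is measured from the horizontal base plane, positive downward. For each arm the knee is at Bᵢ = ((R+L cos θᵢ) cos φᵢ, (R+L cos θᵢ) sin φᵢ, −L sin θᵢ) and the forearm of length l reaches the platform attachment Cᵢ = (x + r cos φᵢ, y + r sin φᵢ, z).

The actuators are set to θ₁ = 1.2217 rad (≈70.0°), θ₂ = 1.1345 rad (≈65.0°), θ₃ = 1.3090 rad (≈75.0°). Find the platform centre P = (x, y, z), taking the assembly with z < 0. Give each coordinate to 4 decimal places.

(-0.0001, 0.0189, -0.5162)

centre 1 = (0.1542·cos0.0°, 0.1542·sin0.0°, -0.0940) = (0.1542, 0.0000, -0.0940)
φ2=120.0°: virtual centre (-0.0811, 0.1405, -0.0906), radius l
φ3=240.0°: virtual centre (-0.0729, -0.1263, -0.0966), radius l
eliminate P² terms by subtracting sphere 1 from 2 and 3
plane₁₂: -0.4707x+0.2810y+0.0067z = 0.0019
det = 0.2466;  x = 0.0003+0.0009z,  y = 0.0074+-0.0223z
sphere 1 gives Az²+Bz+C=0 with A=1.0005, B=0.1873, C=-0.1699;  B²−4AC=0.7151;  roots -0.5162, 0.3290;  negative root z = -0.5162
x = -0.0001, y = 0.0189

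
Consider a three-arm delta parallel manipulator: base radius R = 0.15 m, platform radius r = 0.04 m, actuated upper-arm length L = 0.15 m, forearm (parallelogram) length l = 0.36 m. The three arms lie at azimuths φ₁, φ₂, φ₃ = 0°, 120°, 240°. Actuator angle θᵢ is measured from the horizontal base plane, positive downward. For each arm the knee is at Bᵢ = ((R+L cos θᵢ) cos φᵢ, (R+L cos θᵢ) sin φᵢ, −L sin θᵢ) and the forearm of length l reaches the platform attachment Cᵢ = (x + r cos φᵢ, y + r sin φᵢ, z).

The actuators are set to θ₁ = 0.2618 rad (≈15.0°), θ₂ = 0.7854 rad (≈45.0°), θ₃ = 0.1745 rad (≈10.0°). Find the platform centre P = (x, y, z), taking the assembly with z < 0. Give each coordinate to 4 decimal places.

arm 1 at φ=0.0°: (R−r)+L cos θ1 = 0.2549;  O1 = (0.2549, 0.0000, -0.0388)
O2 = (0.2161·cos120.0°, 0.2161·sin120.0°, -0.1061) = (-0.1080, 0.1871, -0.1061)
φ3=240.0°: virtual centre (-0.1289, -0.2232, -0.0260), radius l
|O₂|²−|O₁|² = -0.0085;  |O₃|²−|O₁|² = 0.0006
linear system: -0.7258x+0.3742y = -0.0085−-0.1345z; -0.7675x+-0.4464y = 0.0006−0.0256z
det = 0.6112;  x = 0.0059+-0.0826z,  y = -0.0115+0.1992z
sphere 1 gives Az²+Bz+C=0 with A=1.0465, B=0.1142, C=-0.0659;  B²−4AC=0.2891;  roots -0.3114, 0.2023;  negative root z = -0.3114
x = 0.0316, y = -0.0735

(0.0316, -0.0735, -0.3114)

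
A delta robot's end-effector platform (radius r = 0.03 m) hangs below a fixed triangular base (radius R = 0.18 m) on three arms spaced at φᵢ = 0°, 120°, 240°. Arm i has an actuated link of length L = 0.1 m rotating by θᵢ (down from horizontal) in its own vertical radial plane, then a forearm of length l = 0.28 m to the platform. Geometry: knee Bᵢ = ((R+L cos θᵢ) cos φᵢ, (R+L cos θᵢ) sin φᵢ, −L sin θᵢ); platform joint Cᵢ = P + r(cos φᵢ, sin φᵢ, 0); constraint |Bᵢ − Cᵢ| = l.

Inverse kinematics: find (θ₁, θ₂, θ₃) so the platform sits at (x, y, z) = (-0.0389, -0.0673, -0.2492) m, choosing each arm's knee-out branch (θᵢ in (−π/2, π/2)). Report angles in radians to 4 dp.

θ₁ = 1.2217, θ₂ = 1.2213, θ₃ = 0.2615

φ1=0.0° → target in arm frame (-0.0389, -0.0673)
  A=0.1889, B=-0.2492, C=(l²−L²−A²−y'²−z²)/(2L)=-0.1696
  √(A²+B²)=0.3127;  θ1 = -0.9222+2.1439 ≈ 1.2217
rotate P by −φ2: (-0.0388, 0.0673, -0.2492)
  A cos θ + B sin θ = C:  0.1888·cos θ + -0.2492·sin θ = -0.1695
  √(A²+B²)=0.3127;  θ2 = -0.9223+2.1436 ≈ 1.2213
φ3=240.0° → target in arm frame (0.0777, 0.0000)
  A cos θ + B sin θ = C:  0.0723·cos θ + -0.2492·sin θ = 0.0054
  θ3 = atan2(B,A) + arccos(C/0.2595) = 0.2615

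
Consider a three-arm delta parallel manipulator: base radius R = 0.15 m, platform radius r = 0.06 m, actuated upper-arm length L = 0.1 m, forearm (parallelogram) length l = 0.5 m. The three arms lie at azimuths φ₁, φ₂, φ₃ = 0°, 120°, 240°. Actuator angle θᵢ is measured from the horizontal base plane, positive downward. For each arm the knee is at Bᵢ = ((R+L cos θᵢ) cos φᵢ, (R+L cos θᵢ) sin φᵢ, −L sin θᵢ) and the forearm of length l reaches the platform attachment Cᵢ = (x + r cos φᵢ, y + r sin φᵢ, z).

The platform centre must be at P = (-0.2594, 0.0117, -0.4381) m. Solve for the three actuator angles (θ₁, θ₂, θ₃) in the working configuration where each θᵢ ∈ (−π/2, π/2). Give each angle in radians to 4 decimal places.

φ1=0.0° → target in arm frame (-0.2594, 0.0117)
  e−x'=0.3494;  (l²−L²−(e−x')²−y'²−z²)/2L = -0.3707
  θ1 = atan2(B,A) + arccos(C/0.5604) = 1.3962
φ2=120.0° → target in arm frame (0.1398, 0.2188)
  A=-0.0498, B=-0.4381, C=(l²−L²−A²−y'²−z²)/(2L)=-0.0114
  √(A²+B²)=0.4409;  θ2 = -1.6841+1.5967 ≈ -0.0873
arm 3 (φ=240.0°): x'=0.1196, y'=-0.2305
  A cos θ + B sin θ = C:  -0.0296·cos θ + -0.4381·sin θ = -0.0297
  √(A²+B²)=0.4391;  θ3 = -1.6382+1.6384 ≈ 0.0002

θ₁ = 1.3962, θ₂ = -0.0873, θ₃ = 0.0002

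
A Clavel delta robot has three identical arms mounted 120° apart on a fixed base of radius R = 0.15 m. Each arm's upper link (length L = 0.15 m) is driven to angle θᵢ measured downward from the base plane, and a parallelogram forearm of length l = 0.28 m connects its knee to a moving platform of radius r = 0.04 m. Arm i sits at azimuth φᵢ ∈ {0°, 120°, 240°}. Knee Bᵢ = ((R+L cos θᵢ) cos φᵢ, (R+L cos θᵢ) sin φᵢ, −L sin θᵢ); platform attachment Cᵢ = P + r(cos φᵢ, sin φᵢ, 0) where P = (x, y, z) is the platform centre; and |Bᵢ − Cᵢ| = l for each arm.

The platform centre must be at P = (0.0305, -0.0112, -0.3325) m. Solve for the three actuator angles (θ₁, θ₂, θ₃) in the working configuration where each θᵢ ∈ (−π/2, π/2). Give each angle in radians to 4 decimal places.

θ₁ = 0.8729, θ₂ = 1.1345, θ₃ = 1.0469

arm 1 (φ=0.0°): x'=0.0305, y'=-0.0112
  A cos θ + B sin θ = C:  0.0795·cos θ + -0.3325·sin θ = -0.2037
  θ1 = atan2(B,A) + arccos(C/0.3419) = 0.8729
rotate P by −φ2: (-0.0249, -0.0208, -0.3325)
  A=0.1349, B=-0.3325, C=(l²−L²−A²−y'²−z²)/(2L)=-0.2443
  √(A²+B²)=0.3588;  θ2 = -1.1852+2.3198 ≈ 1.1345
arm 3 (φ=240.0°): x'=-0.0056, y'=0.0320
  A cos θ + B sin θ = C:  0.1156·cos θ + -0.3325·sin θ = -0.2301
  γ=atan2(-0.3325,0.1156)=-1.2363;  ψ=arccos(-0.6537)=2.2833;  θ3=γ+ψ≈1.0469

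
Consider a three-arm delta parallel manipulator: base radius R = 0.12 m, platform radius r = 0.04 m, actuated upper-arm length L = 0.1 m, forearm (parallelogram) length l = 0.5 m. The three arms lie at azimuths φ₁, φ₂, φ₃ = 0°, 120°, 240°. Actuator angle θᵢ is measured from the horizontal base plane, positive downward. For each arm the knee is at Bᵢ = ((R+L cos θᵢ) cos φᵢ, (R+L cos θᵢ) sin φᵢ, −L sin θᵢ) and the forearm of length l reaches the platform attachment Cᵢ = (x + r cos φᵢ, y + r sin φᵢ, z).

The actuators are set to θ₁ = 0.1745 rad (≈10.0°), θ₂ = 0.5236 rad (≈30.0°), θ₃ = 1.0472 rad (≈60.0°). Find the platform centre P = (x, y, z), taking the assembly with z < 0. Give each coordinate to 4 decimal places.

(0.1171, 0.0917, -0.5050)

S1 = (0.1785·cos0.0°, 0.1785·sin0.0°, -0.0174) = (0.1785, 0.0000, -0.0174)
S2 = (0.1666·cos120.0°, 0.1666·sin120.0°, -0.0500) = (-0.0833, 0.1443, -0.0500)
S3 = (0.1300·cos240.0°, 0.1300·sin240.0°, -0.0866) = (-0.0650, -0.1126, -0.0866)
|S₂|²−|S₁|² = -0.0019;  |S₃|²−|S₁|² = -0.0078
plane₁₂: -0.5236x+0.2886y+-0.0653z = -0.0019
det = 0.2584;  x = 0.0103+-0.2115z,  y = 0.0121+-0.1576z
into |P−S₁|² = l²: 1.0696z² + 0.1020z + -0.2213 = 0;  Δ = 0.9571;  z = -0.5050 or 0.4096 → z<0 root = -0.5050
x = 0.1171, y = 0.0917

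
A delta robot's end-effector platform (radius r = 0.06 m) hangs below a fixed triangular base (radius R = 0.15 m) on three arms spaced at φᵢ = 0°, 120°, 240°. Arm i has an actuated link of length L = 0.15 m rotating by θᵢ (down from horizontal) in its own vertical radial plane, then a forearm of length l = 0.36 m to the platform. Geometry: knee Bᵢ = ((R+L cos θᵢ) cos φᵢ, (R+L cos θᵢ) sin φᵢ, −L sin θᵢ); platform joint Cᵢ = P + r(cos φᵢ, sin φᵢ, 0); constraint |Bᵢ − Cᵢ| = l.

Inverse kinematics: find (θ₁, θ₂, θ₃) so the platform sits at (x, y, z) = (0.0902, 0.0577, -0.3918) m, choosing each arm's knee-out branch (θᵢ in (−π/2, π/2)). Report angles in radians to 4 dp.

θ₁ = 0.4364, θ₂ = 0.7858, θ₃ = 1.1347

rotate P by −φ1: (0.0902, 0.0577, -0.3918)
  e−x'=-0.0002;  (l²−L²−(e−x')²−y'²−z²)/2L = -0.1658
  γ=atan2(-0.3918,-0.0002)=-1.5713;  ψ=arccos(-0.4231)=2.0077;  θ1=γ+ψ≈0.4364
arm 2 (φ=120.0°): x'=0.0049, y'=-0.1070
  A cos θ + B sin θ = C:  0.0851·cos θ + -0.3918·sin θ = -0.2170
  θ2 = atan2(B,A) + arccos(C/0.4009) = 0.7858
rotate P by −φ3: (-0.0951, 0.0493, -0.3918)
  A cos θ + B sin θ = C:  0.1851·cos θ + -0.3918·sin θ = -0.2770
  γ=atan2(-0.3918,0.1851)=-1.1295;  ψ=arccos(-0.6391)=2.2642;  θ3=γ+ψ≈1.1347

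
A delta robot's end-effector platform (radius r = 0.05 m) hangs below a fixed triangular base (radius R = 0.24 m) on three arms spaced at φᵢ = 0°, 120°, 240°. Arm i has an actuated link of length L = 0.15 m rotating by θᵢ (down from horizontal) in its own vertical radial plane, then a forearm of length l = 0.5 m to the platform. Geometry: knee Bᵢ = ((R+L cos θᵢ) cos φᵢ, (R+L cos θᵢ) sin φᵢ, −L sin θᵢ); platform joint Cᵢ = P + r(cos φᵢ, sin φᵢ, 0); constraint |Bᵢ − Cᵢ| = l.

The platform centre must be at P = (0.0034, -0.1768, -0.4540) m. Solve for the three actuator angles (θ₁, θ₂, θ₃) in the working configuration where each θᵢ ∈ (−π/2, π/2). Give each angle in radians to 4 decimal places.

arm 1 (φ=0.0°): x'=0.0034, y'=-0.1768
  A cos θ + B sin θ = C:  0.1866·cos θ + -0.4540·sin θ = -0.1490
  θ1 = atan2(B,A) + arccos(C/0.4909) = 0.6983
φ2=120.0° → target in arm frame (-0.1548, 0.0855)
  A=0.3448, B=-0.4540, C=(l²−L²−A²−y'²−z²)/(2L)=-0.3494
  √(A²+B²)=0.5701;  θ2 = -0.9212+2.2305 ≈ 1.3092
rotate P by −φ3: (0.1514, 0.0913, -0.4540)
  A cos θ + B sin θ = C:  0.0386·cos θ + -0.4540·sin θ = 0.0385
  θ3 = atan2(B,A) + arccos(C/0.4556) = 0.0002

θ₁ = 0.6983, θ₂ = 1.3092, θ₃ = 0.0002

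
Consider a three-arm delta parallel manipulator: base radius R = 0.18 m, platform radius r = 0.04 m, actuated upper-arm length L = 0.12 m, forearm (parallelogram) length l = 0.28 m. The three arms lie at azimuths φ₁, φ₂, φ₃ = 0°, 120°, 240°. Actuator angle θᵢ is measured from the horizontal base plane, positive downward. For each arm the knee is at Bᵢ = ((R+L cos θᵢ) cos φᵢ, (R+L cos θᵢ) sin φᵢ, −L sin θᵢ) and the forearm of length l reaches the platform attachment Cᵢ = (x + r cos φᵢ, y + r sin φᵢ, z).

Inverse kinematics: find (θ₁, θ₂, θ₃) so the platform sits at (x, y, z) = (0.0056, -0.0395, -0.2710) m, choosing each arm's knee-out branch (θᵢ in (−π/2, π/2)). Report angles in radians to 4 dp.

φ1=0.0° → target in arm frame (0.0056, -0.0395)
  A=0.1344, B=-0.2710, C=(l²−L²−A²−y'²−z²)/(2L)=-0.1211
  θ1 = atan2(B,A) + arccos(C/0.3025) = 0.8723
arm 2 (φ=120.0°): x'=-0.0370, y'=0.0149
  A cos θ + B sin θ = C:  0.1770·cos θ + -0.2710·sin θ = -0.1708
  √(A²+B²)=0.3237;  θ2 = -0.9922+2.1267 ≈ 1.1345
φ3=240.0° → target in arm frame (0.0314, 0.0246)
  A=0.1086, B=-0.2710, C=(l²−L²−A²−y'²−z²)/(2L)=-0.0910
  √(A²+B²)=0.2919;  θ3 = -1.1897+1.8878 ≈ 0.6981

θ₁ = 0.8723, θ₂ = 1.1345, θ₃ = 0.6981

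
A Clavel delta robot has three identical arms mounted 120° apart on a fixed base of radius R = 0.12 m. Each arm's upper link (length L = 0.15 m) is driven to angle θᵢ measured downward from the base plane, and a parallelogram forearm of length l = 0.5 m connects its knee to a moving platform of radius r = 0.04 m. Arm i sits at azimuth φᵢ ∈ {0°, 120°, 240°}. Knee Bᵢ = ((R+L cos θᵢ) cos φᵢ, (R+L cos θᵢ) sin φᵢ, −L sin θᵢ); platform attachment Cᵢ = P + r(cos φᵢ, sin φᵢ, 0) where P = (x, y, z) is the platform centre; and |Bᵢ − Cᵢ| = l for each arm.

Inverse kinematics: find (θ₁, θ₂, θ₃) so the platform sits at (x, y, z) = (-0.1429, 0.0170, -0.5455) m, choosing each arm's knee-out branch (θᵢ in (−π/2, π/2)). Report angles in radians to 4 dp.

arm 1 (φ=0.0°): x'=-0.1429, y'=0.0170
  A cos θ + B sin θ = C:  0.2229·cos θ + -0.5455·sin θ = -0.4001
  √(A²+B²)=0.5893;  θ1 = -1.1829+2.3172 ≈ 1.1344
φ2=120.0° → target in arm frame (0.0862, 0.1153)
  A=-0.0062, B=-0.5455, C=(l²−L²−A²−y'²−z²)/(2L)=-0.2780
  γ=atan2(-0.5455,-0.0062)=-1.5821;  ψ=arccos(-0.5095)=2.1055;  θ2=γ+ψ≈0.5233
arm 3 (φ=240.0°): x'=0.0567, y'=-0.1323
  e−x'=0.0233;  (l²−L²−(e−x')²−y'²−z²)/2L = -0.2937
  γ=atan2(-0.5455,0.0233)=-1.5282;  ψ=arccos(-0.5379)=2.1387;  θ3=γ+ψ≈0.6106

θ₁ = 1.1344, θ₂ = 0.5233, θ₃ = 0.6106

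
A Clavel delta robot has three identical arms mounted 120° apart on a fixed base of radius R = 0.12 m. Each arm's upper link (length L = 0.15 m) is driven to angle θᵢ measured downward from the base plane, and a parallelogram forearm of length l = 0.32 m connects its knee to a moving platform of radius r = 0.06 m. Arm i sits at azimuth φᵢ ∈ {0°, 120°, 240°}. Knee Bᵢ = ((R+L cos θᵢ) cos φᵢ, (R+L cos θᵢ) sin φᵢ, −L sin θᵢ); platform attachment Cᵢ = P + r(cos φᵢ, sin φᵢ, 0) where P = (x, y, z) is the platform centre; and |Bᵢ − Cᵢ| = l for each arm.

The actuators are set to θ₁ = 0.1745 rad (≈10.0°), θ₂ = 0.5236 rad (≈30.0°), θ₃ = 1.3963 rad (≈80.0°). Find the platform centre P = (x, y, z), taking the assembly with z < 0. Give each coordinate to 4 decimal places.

arm 1 at φ=0.0°: ρ1 = 0.2077;  centre 1 = (0.2077, 0.0000, -0.0260)
φ2=120.0°: virtual centre (-0.0950, 0.1645, -0.0750), radius l
arm 3 at φ=240.0°: ρ3 = 0.0860;  centre 3 = (-0.0430, -0.0745, -0.1477)
|centre ₂|²−|centre ₁|² = -0.0021;  |centre ₃|²−|centre ₁|² = -0.0146
linear system: -0.6053x+0.3289y = -0.0021−-0.0979z; -0.5015x+-0.1490y = -0.0146−-0.2434z
det = 0.2552;  x = 0.0201+-0.3709z,  y = 0.0304+-0.3849z
sphere 1 gives Az²+Bz+C=0 with A=1.2857, B=0.1678, C=-0.0656;  B²−4AC=0.3655;  roots -0.3004, 0.1698;  negative root z = -0.3004
x = 0.1315, y = 0.1461

(0.1315, 0.1461, -0.3004)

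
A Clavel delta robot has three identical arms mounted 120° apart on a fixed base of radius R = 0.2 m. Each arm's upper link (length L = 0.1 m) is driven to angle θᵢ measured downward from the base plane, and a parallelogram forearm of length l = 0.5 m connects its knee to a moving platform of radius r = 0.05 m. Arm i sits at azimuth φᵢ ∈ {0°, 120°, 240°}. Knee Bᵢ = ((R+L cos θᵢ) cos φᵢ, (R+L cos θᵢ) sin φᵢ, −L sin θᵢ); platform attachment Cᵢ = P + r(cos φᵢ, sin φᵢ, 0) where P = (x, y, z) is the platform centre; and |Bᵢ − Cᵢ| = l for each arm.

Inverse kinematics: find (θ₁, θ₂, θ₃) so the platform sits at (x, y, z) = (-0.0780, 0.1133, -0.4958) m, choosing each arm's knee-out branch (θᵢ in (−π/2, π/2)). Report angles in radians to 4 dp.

θ₁ = 1.1350, θ₂ = 0.0875, θ₃ = 1.0473

φ1=0.0° → target in arm frame (-0.0780, 0.1133)
  A=0.2280, B=-0.4958, C=(l²−L²−A²−y'²−z²)/(2L)=-0.3532
  γ=atan2(-0.4958,0.2280)=-1.1398;  ψ=arccos(-0.6472)=2.2747;  θ1=γ+ψ≈1.1350
rotate P by −φ2: (0.1371, 0.0109, -0.4958)
  A cos θ + B sin θ = C:  0.0129·cos θ + -0.4958·sin θ = -0.0305
  √(A²+B²)=0.4960;  θ2 = -1.5448+1.6324 ≈ 0.0875
φ3=240.0° → target in arm frame (-0.0591, -0.1242)
  A=0.2091, B=-0.4958, C=(l²−L²−A²−y'²−z²)/(2L)=-0.3249
  γ=atan2(-0.4958,0.2091)=-1.1717;  ψ=arccos(-0.6037)=2.2190;  θ3=γ+ψ≈1.0473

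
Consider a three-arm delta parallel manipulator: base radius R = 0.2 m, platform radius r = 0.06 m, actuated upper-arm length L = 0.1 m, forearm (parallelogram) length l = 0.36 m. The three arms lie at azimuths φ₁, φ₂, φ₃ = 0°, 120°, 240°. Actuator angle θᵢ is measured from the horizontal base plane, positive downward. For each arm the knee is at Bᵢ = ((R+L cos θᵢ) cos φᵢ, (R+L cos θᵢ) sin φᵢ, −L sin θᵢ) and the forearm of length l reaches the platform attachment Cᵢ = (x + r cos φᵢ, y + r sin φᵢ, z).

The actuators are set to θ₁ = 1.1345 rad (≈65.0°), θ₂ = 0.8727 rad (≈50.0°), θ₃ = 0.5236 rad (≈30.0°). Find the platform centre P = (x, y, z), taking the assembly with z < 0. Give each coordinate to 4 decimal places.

O1 = (0.1823·cos0.0°, 0.1823·sin0.0°, -0.0906) = (0.1823, 0.0000, -0.0906)
φ2=120.0°: virtual centre (-0.1021, 0.1769, -0.0766), radius l
φ3=240.0°: virtual centre (-0.1133, -0.1962, -0.0500), radius l
eliminate P² terms by subtracting sphere 1 from 2 and 3
plane₁₂: -0.5688x+0.3538y+0.0281z = 0.0062
Cramer: x(z) = -0.0158+0.0920z;  y(z) = -0.0079+0.0686z
quadratic in z: (1.0132)z²+(0.1438)z+(-0.0821)=0, √Δ=0.5945 → z ∈ {-0.3643, 0.2224}; z = -0.3643 (taking z<0)
x = -0.0493, y = -0.0329

(-0.0493, -0.0329, -0.3643)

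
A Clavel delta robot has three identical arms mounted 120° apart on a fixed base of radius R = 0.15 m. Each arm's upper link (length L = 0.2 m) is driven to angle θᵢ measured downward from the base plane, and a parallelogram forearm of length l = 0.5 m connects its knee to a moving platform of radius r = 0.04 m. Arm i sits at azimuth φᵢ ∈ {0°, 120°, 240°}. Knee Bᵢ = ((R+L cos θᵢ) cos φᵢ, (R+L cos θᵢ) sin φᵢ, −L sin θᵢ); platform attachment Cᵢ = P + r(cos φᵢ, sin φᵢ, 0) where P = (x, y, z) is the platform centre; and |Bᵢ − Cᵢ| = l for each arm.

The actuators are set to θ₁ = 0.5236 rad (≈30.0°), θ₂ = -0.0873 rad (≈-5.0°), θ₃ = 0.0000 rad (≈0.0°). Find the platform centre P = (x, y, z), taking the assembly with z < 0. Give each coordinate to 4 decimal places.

O1 = (0.2832·cos0.0°, 0.2832·sin0.0°, -0.1000) = (0.2832, 0.0000, -0.1000)
φ2=120.0°: virtual centre (-0.1546, 0.2678, 0.0174), radius l
φ3=240.0°: virtual centre (-0.1550, -0.2685, 0.0000), radius l
eliminate P² terms by subtracting sphere 1 from 2 and 3
linear system: -0.8756x+0.5356y = 0.0057−0.2349z; -0.8764x+-0.5369y = 0.0059−0.2000z
det = 0.9396;  x = -0.0066+0.2482z,  y = -0.0002+-0.0327z
into |P−O₁|² = l²: 1.0627z² + 0.0561z + -0.1560 = 0;  Δ = 0.6662;  z = -0.4104 or 0.3576 → z<0 root = -0.4104
x = -0.1085, y = 0.0133

(-0.1085, 0.0133, -0.4104)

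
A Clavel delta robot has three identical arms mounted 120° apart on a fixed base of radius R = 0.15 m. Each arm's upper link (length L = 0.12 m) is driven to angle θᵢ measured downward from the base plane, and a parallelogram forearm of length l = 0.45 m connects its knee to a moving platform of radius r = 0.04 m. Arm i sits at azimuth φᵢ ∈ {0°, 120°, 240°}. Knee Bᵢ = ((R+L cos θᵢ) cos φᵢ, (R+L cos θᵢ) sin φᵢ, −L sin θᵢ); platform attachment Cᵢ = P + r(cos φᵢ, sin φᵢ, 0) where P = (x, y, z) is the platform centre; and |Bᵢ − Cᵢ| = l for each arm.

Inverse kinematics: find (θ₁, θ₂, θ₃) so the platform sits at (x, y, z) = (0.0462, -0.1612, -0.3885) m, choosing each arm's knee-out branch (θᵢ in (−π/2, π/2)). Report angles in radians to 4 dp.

arm 1 (φ=0.0°): x'=0.0462, y'=-0.1612
  A cos θ + B sin θ = C:  0.0638·cos θ + -0.3885·sin θ = 0.0296
  θ1 = atan2(B,A) + arccos(C/0.3937) = 0.0874
φ2=120.0° → target in arm frame (-0.1627, 0.0406)
  e−x'=0.2727;  (l²−L²−(e−x')²−y'²−z²)/2L = -0.1619
  √(A²+B²)=0.4747;  θ2 = -0.9588+1.9188 ≈ 0.9600
arm 3 (φ=240.0°): x'=0.1165, y'=0.1206
  A=-0.0065, B=-0.3885, C=(l²−L²−A²−y'²−z²)/(2L)=0.0941
  γ=atan2(-0.3885,-0.0065)=-1.5875;  ψ=arccos(0.2421)=1.3262;  θ3=γ+ψ≈-0.2613

θ₁ = 0.0874, θ₂ = 0.9600, θ₃ = -0.2613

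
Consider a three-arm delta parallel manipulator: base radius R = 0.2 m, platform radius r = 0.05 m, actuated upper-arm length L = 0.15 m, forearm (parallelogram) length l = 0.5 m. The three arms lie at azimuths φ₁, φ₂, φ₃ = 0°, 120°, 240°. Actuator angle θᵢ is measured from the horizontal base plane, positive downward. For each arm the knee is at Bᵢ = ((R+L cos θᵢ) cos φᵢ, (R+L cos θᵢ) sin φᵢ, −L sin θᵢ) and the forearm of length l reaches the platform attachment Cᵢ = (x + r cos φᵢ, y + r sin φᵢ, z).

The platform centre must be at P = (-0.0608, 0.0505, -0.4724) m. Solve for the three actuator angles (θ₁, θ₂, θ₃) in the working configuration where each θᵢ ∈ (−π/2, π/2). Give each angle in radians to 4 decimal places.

θ₁ = 0.6981, θ₂ = 0.1743, θ₃ = 0.5235

rotate P by −φ1: (-0.0608, 0.0505, -0.4724)
  A cos θ + B sin θ = C:  0.2108·cos θ + -0.4724·sin θ = -0.1422
  γ=atan2(-0.4724,0.2108)=-1.1511;  ψ=arccos(-0.2748)=1.8492;  θ1=γ+ψ≈0.6981
rotate P by −φ2: (0.0741, 0.0274, -0.4724)
  e−x'=0.0759;  (l²−L²−(e−x')²−y'²−z²)/2L = -0.0072
  γ=atan2(-0.4724,0.0759)=-1.4116;  ψ=arccos(-0.0151)=1.5859;  θ2=γ+ψ≈0.1743
φ3=240.0° → target in arm frame (-0.0133, -0.0779)
  e−x'=0.1633;  (l²−L²−(e−x')²−y'²−z²)/2L = -0.0947
  γ=atan2(-0.4724,0.1633)=-1.2379;  ψ=arccos(-0.1895)=1.7614;  θ3=γ+ψ≈0.5235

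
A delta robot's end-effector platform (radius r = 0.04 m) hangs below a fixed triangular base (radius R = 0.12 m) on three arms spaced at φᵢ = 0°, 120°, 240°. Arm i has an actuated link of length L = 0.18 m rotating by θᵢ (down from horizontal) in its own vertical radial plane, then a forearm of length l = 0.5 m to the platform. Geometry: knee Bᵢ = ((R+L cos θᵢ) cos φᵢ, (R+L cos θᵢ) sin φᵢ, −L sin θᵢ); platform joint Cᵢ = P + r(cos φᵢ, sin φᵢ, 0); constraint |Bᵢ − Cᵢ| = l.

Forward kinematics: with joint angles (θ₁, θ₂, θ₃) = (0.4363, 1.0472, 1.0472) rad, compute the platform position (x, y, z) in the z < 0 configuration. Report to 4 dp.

(0.1561, 0.0000, -0.5684)

φ1=0.0°: virtual centre (0.2431, 0.0000, -0.0761), radius l
φ2=120.0°: virtual centre (-0.0850, 0.1472, -0.1559), radius l
S3 = (0.1700·cos240.0°, 0.1700·sin240.0°, -0.1559) = (-0.0850, -0.1472, -0.1559)
|S₂|²−|S₁|² = -0.0117;  |S₃|²−|S₁|² = -0.0117
linear system: -0.6563x+0.2944y = -0.0117−-0.1596z; -0.6563x+-0.2944y = -0.0117−-0.1596z
det = 0.3865;  x = 0.0178+-0.2432z,  y = 0.0000+0.0000z
into |P−S₁|² = l²: 1.0592z² + 0.2617z + -0.1935 = 0;  Δ = 0.8881;  z = -0.5684 or 0.3213 → z<0 root = -0.5684
x = 0.1561, y = 0.0000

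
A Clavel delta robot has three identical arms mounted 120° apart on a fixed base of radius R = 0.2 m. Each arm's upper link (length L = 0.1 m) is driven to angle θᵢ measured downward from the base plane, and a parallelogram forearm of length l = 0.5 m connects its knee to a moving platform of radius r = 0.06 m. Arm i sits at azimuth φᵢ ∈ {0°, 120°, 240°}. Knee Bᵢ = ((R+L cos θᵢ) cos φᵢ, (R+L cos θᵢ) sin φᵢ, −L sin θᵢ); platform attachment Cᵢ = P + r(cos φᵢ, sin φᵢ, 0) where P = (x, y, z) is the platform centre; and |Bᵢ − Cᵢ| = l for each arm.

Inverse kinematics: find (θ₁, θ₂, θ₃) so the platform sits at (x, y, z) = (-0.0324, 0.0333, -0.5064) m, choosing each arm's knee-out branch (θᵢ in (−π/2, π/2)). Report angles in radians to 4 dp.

rotate P by −φ1: (-0.0324, 0.0333, -0.5064)
  A=0.1724, B=-0.5064, C=(l²−L²−A²−y'²−z²)/(2L)=-0.2364
  γ=atan2(-0.5064,0.1724)=-1.2427;  ψ=arccos(-0.4418)=2.0284;  θ1=γ+ψ≈0.7858
rotate P by −φ2: (0.0450, 0.0114, -0.5064)
  A=0.0950, B=-0.5064, C=(l²−L²−A²−y'²−z²)/(2L)=-0.1279
  θ2 = atan2(B,A) + arccos(C/0.5152) = 0.4363
arm 3 (φ=240.0°): x'=-0.0126, y'=-0.0447
  A cos θ + B sin θ = C:  0.1526·cos θ + -0.5064·sin θ = -0.2087
  √(A²+B²)=0.5289;  θ3 = -1.2780+1.9764 ≈ 0.6984

θ₁ = 0.7858, θ₂ = 0.4363, θ₃ = 0.6984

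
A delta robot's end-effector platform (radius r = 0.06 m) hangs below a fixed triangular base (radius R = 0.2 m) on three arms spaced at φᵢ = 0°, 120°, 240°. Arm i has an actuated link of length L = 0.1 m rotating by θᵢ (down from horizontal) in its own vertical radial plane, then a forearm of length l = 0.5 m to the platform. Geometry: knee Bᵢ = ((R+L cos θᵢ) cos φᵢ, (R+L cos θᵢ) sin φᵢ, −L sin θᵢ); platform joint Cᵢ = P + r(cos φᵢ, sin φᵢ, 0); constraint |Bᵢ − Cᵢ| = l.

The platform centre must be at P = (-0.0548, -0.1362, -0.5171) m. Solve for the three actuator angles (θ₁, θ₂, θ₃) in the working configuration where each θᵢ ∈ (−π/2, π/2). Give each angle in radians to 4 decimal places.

arm 1 (φ=0.0°): x'=-0.0548, y'=-0.1362
  A=0.1948, B=-0.5171, C=(l²−L²−A²−y'²−z²)/(2L)=-0.4194
  θ1 = atan2(B,A) + arccos(C/0.5526) = 1.2222
φ2=120.0° → target in arm frame (-0.0906, 0.1156)
  A cos θ + B sin θ = C:  0.2306·cos θ + -0.5171·sin θ = -0.4695
  θ2 = atan2(B,A) + arccos(C/0.5662) = 1.3972
φ3=240.0° → target in arm frame (0.1454, 0.0206)
  e−x'=-0.0054;  (l²−L²−(e−x')²−y'²−z²)/2L = -0.1392
  √(A²+B²)=0.5171;  θ3 = -1.5811+1.8434 ≈ 0.2623

θ₁ = 1.2222, θ₂ = 1.3972, θ₃ = 0.2623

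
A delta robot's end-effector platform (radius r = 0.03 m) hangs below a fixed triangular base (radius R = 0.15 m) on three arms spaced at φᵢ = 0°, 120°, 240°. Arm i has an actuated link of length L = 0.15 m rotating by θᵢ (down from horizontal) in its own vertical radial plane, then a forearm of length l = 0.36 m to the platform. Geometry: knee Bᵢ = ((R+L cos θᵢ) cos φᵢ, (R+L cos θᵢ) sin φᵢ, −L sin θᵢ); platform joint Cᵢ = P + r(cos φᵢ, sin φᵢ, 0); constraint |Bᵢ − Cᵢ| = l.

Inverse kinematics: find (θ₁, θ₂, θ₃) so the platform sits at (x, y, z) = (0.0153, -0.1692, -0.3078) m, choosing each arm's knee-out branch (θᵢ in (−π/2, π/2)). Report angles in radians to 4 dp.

rotate P by −φ1: (0.0153, -0.1692, -0.3078)
  A=0.1047, B=-0.3078, C=(l²−L²−A²−y'²−z²)/(2L)=-0.0908
  γ=atan2(-0.3078,0.1047)=-1.2429;  ψ=arccos(-0.2792)=1.8538;  θ1=γ+ψ≈0.6108
rotate P by −φ2: (-0.1542, 0.0713, -0.3078)
  A=0.2742, B=-0.3078, C=(l²−L²−A²−y'²−z²)/(2L)=-0.2264
  γ=atan2(-0.3078,0.2742)=-0.8431;  ψ=arccos(-0.5491)=2.1521;  θ2=γ+ψ≈1.3090
φ3=240.0° → target in arm frame (0.1389, 0.0979)
  A cos θ + B sin θ = C:  -0.0189·cos θ + -0.3078·sin θ = 0.0081
  √(A²+B²)=0.3084;  θ3 = -1.6321+1.5445 ≈ -0.0875

θ₁ = 0.6108, θ₂ = 1.3090, θ₃ = -0.0875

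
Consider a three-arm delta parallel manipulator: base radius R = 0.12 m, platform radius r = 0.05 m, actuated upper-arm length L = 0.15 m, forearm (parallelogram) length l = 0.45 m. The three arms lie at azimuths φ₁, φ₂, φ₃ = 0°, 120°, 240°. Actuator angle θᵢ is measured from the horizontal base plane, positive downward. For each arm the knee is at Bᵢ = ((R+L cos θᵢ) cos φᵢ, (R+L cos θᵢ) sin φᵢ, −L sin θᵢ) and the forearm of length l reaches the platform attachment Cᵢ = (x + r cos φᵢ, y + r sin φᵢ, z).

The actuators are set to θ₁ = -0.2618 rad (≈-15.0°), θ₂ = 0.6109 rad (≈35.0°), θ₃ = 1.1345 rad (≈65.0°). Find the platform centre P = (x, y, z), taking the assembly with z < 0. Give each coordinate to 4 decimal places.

(0.2227, 0.1085, -0.3978)

centre 1 = (0.2149·cos0.0°, 0.2149·sin0.0°, 0.0388) = (0.2149, 0.0000, 0.0388)
φ2=120.0°: virtual centre (-0.0964, 0.1670, -0.0860), radius l
arm 3 at φ=240.0°: ρ3 = 0.1334;  centre 3 = (-0.0667, -0.1155, -0.1359)
|centre ₂|²−|centre ₁|² = -0.0031;  |centre ₃|²−|centre ₁|² = -0.0114
linear system: -0.6226x+0.3341y = -0.0031−-0.2497z; -0.5632x+-0.2310y = -0.0114−-0.3495z
Cramer: x(z) = 0.0136-0.5255z;  y(z) = 0.0162-0.2320z
quadratic in z: (1.3300)z²+(0.1264)z+(-0.1602)=0, √Δ=0.9319 → z ∈ {-0.3978, 0.3028}; z = -0.3978 (taking z<0)
x = 0.2227, y = 0.1085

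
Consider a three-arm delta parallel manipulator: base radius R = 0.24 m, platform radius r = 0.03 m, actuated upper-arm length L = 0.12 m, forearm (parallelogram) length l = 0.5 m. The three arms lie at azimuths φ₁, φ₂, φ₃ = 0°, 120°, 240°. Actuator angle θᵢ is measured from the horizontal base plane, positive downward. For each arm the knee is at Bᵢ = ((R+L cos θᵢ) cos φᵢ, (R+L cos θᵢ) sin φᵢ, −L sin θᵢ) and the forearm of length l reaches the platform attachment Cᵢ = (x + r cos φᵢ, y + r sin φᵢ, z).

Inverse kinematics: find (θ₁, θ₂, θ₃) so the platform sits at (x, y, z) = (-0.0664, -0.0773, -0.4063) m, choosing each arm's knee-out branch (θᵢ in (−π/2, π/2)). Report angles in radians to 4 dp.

θ₁ = 0.6980, θ₂ = 0.5240, θ₃ = -0.3487

rotate P by −φ1: (-0.0664, -0.0773, -0.4063)
  A cos θ + B sin θ = C:  0.2764·cos θ + -0.4063·sin θ = -0.0494
  √(A²+B²)=0.4914;  θ1 = -0.9734+1.6715 ≈ 0.6980
φ2=120.0° → target in arm frame (-0.0337, 0.0962)
  A cos θ + B sin θ = C:  0.2437·cos θ + -0.4063·sin θ = 0.0078
  γ=atan2(-0.4063,0.2437)=-1.0304;  ψ=arccos(0.0164)=1.5544;  θ2=γ+ψ≈0.5240
φ3=240.0° → target in arm frame (0.1001, -0.0189)
  A=0.1099, B=-0.4063, C=(l²−L²−A²−y'²−z²)/(2L)=0.2421
  √(A²+B²)=0.4209;  θ3 = -1.3067+0.9580 ≈ -0.3487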